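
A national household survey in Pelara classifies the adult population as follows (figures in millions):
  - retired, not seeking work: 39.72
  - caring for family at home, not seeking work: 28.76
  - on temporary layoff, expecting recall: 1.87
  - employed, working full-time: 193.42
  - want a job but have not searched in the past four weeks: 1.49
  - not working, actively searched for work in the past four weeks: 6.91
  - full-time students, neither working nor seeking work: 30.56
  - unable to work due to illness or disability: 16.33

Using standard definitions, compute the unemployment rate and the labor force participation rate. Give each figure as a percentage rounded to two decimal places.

Unemployment rate ≈ 4.34%; labor force participation rate ≈ 63.37%.

Employed = 193.42 million.
Unemployed = 1.87 + 6.91 = 8.78 million (jobless and actively searching, or on temporary layoff).
Labor force = 193.42 + 8.78 = 202.20 million.
Not in labor force = 39.72 + 28.76 + 1.49 + 30.56 + 16.33 = 116.86 million (those not working and not actively searching are outside the labor force — including those who want a job but have given up searching).
Civilian working-age population = 202.20 + 116.86 = 319.06 million.
Unemployment rate = 8.78 / 202.20 = 4.34%.
Labor force participation rate = 202.20 / 319.06 = 63.37%.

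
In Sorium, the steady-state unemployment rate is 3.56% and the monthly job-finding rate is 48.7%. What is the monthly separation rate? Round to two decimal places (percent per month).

Separation rate ≈ 1.80% per month.

From u* = s/(s+f): s = u·f/(1−u).
s = 0.0356 × 48.7 / (1 − 0.0356) = 1.7337 / 0.9644 ≈ 1.80% per month.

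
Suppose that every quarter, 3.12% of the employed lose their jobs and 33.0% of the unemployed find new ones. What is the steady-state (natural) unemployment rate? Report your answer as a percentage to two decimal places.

Steady-state unemployment rate ≈ 8.64%.

At steady state the flows balance: s·E = f·U, so U/(E+U) = s/(s+f).
u* = 3.12 / (3.12 + 33.0) = 3.12 / 36.12 = 8.64%.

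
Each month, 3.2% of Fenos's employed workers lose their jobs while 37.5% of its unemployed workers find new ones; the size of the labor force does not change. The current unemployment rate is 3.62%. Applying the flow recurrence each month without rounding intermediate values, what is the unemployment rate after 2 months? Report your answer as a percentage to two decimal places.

Unemployment rate after two months ≈ 6.37%.

With a fixed labor force, u_{t+1} = u_t + s·(1−u_t) − f·u_t = u_t·(1−s−f) + s.
Here 1−s−f = 0.593 and s = 0.032.
u_1 = 0.036200 × 0.593 + 0.032 = 0.053467.
u_2 = 0.053467 × 0.593 + 0.032 = 0.063706.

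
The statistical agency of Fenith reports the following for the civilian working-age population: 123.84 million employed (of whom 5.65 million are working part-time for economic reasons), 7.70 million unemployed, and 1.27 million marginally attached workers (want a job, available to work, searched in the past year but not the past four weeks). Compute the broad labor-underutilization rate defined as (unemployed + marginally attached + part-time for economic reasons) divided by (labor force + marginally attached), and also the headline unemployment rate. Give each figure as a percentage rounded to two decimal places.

Labor force = 123.84 + 7.70 = 131.54 million.
Numerator = 7.70 + 1.27 + 5.65 = 14.62 million.
Denominator = 131.54 + 1.27 = 132.81 million.
Broad rate = 14.62 / 132.81 = 11.01%.
Headline unemployment rate = 7.70 / 131.54 = 5.85%.

Broad underutilization rate ≈ 11.01%; headline unemployment rate ≈ 5.85%.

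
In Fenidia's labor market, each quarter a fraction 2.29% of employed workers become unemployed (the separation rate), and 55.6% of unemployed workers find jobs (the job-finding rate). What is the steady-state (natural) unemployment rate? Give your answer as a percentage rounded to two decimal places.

Steady-state unemployment rate ≈ 3.96%.

At steady state the flows balance: s·E = f·U, so U/(E+U) = s/(s+f).
u* = 2.29 / (2.29 + 55.6) = 2.29 / 57.89 = 3.96%.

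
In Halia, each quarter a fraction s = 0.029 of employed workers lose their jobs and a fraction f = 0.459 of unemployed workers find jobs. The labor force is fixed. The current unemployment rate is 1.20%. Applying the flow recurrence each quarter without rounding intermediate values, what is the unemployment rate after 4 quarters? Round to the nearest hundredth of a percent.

With a fixed labor force, u_{t+1} = u_t + s·(1−u_t) − f·u_t = u_t·(1−s−f) + s.
Here 1−s−f = 0.512 and s = 0.029.
u_1 = 0.012000 × 0.512 + 0.029 = 0.035144.
u_2 = 0.035144 × 0.512 + 0.029 = 0.046994.
u_3 = 0.046994 × 0.512 + 0.029 = 0.053061.
u_4 = 0.053061 × 0.512 + 0.029 = 0.056167.

Unemployment rate after four quarters ≈ 5.62%.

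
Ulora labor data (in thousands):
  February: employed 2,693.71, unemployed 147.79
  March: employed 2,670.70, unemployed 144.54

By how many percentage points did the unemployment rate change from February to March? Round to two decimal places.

The unemployment rate changed by −0.07 percentage points.

February: labor force = 2,693.71 + 147.79 = 2,841.50; u = 147.79/2,841.50 = 5.20%.
March: labor force = 2,670.70 + 144.54 = 2,815.24; u = 144.54/2,815.24 = 5.13%.
Change = 5.13% − 5.20% = −0.07 pp.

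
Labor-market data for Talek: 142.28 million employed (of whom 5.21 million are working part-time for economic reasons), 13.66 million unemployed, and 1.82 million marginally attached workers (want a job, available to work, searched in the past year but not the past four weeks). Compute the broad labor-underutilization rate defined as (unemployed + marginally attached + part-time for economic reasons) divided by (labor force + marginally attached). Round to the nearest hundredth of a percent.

Labor force = 142.28 + 13.66 = 155.94 million.
Numerator = 13.66 + 1.82 + 5.21 = 20.69 million.
Denominator = 155.94 + 1.82 = 157.76 million.
Broad rate = 20.69 / 157.76 = 13.11%.

Broad underutilization rate ≈ 13.11%.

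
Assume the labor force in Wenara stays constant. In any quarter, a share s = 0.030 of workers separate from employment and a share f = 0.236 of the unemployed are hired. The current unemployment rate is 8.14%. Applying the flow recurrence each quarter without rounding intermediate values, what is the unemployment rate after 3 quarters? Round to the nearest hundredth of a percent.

With a fixed labor force, u_{t+1} = u_t + s·(1−u_t) − f·u_t = u_t·(1−s−f) + s.
Here 1−s−f = 0.734 and s = 0.030.
u_1 = 0.081400 × 0.734 + 0.030 = 0.089748.
u_2 = 0.089748 × 0.734 + 0.030 = 0.095875.
u_3 = 0.095875 × 0.734 + 0.030 = 0.100372.

Unemployment rate after three quarters ≈ 10.04%.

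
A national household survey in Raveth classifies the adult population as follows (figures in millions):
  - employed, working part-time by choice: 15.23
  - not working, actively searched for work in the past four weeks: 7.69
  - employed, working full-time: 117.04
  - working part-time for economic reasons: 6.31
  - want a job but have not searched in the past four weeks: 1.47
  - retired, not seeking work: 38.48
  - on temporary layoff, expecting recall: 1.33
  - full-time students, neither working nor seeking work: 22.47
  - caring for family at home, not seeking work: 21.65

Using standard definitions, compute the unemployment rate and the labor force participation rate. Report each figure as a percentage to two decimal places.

Employed = 15.23 + 117.04 + 6.31 = 138.58 million (anyone who worked, including part-time for economic reasons, counts as employed).
Unemployed = 7.69 + 1.33 = 9.02 million (jobless and actively searching, or on temporary layoff).
Labor force = 138.58 + 9.02 = 147.60 million.
Not in labor force = 1.47 + 38.48 + 22.47 + 21.65 = 84.07 million (those not working and not actively searching are outside the labor force — including those who want a job but have given up searching).
Civilian working-age population = 147.60 + 84.07 = 231.67 million.
Unemployment rate = 9.02 / 147.60 = 6.11%.
Labor force participation rate = 147.60 / 231.67 = 63.71%.

Unemployment rate ≈ 6.11%; labor force participation rate ≈ 63.71%.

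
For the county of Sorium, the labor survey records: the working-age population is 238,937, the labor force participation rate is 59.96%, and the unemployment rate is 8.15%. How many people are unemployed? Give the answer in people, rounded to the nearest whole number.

Labor force = 0.5996 × 238,937 = 143,267.
Unemployed = 0.0815 × 143,267 ≈ 11,676.

About 11,676 are unemployed.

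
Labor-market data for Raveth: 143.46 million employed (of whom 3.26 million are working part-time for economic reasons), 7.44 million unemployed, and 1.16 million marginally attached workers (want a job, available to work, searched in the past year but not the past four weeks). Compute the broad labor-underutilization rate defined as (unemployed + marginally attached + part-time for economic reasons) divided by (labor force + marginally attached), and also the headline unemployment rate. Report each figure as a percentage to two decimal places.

Labor force = 143.46 + 7.44 = 150.90 million.
Numerator = 7.44 + 1.16 + 3.26 = 11.86 million.
Denominator = 150.90 + 1.16 = 152.06 million.
Broad rate = 11.86 / 152.06 = 7.80%.
Headline unemployment rate = 7.44 / 150.90 = 4.93%.

Broad underutilization rate ≈ 7.80%; headline unemployment rate ≈ 4.93%.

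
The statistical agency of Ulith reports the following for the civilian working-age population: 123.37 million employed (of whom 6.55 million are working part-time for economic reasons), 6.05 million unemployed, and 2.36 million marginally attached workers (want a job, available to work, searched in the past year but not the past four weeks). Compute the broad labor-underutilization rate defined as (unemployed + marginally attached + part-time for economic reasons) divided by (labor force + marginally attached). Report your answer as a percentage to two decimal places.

Labor force = 123.37 + 6.05 = 129.42 million.
Numerator = 6.05 + 2.36 + 6.55 = 14.96 million.
Denominator = 129.42 + 2.36 = 131.78 million.
Broad rate = 14.96 / 131.78 = 11.35%.

Broad underutilization rate ≈ 11.35%.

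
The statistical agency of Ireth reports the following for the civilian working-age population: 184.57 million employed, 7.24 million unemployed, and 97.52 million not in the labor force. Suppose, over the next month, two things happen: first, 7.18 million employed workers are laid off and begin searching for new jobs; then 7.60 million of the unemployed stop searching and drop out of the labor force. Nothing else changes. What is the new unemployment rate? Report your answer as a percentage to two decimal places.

Initially, labor force = 184.57 + 7.24 = 191.81 million, so u = 7.24/191.81 = 3.77%.
After the first change, employed falls and unemployed rises by 7.18; labor force unchanged → E = 177.39, U = 14.42, labor force = 191.81 million.
After the second change, unemployed and labor force both fall by 7.60 → E = 177.39, U = 6.82, labor force = 184.21 million.
New unemployment rate = 6.82 / 184.21 = 3.70%.

New unemployment rate ≈ 3.70%.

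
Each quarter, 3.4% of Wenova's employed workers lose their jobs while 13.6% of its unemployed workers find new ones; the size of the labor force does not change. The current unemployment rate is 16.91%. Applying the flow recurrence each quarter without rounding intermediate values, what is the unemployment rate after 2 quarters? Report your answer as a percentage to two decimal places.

Unemployment rate after two quarters ≈ 17.87%.

With a fixed labor force, u_{t+1} = u_t + s·(1−u_t) − f·u_t = u_t·(1−s−f) + s.
Here 1−s−f = 0.830 and s = 0.034.
u_1 = 0.169100 × 0.830 + 0.034 = 0.174353.
u_2 = 0.174353 × 0.830 + 0.034 = 0.178713.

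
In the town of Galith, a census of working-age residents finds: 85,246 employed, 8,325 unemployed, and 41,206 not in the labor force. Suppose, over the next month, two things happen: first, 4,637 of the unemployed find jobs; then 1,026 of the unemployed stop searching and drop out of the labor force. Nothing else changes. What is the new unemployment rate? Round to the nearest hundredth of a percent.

New unemployment rate ≈ 2.88%.

Initially, labor force = 85,246 + 8,325 = 93,571, so u = 8,325/93,571 = 8.90%.
After the first change, unemployed falls and employed rises by 4,637; labor force unchanged → E = 89,883, U = 3,688, labor force = 93,571.
After the second change, unemployed and labor force both fall by 1,026 → E = 89,883, U = 2,662, labor force = 92,545.
New unemployment rate = 2,662 / 92,545 = 2.88%.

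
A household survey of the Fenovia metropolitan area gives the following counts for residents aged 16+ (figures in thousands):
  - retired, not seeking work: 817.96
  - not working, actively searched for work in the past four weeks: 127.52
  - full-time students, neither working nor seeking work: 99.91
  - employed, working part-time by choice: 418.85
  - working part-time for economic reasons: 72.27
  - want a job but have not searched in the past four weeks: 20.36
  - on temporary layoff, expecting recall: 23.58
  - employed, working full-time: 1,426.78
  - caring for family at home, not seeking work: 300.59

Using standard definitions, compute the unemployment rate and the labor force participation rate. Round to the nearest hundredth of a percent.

Unemployment rate ≈ 7.30%; labor force participation rate ≈ 62.55%.

Employed = 418.85 + 72.27 + 1,426.78 = 1,917.90 thousand (anyone who worked, including part-time for economic reasons, counts as employed).
Unemployed = 127.52 + 23.58 = 151.10 thousand (jobless and actively searching, or on temporary layoff).
Labor force = 1,917.90 + 151.10 = 2,069.00 thousand.
Not in labor force = 817.96 + 99.91 + 20.36 + 300.59 = 1,238.82 thousand (those not working and not actively searching are outside the labor force — including those who want a job but have given up searching).
Civilian working-age population = 2,069.00 + 1,238.82 = 3,307.82 thousand.
Unemployment rate = 151.10 / 2,069.00 = 7.30%.
Labor force participation rate = 2,069.00 / 3,307.82 = 62.55%.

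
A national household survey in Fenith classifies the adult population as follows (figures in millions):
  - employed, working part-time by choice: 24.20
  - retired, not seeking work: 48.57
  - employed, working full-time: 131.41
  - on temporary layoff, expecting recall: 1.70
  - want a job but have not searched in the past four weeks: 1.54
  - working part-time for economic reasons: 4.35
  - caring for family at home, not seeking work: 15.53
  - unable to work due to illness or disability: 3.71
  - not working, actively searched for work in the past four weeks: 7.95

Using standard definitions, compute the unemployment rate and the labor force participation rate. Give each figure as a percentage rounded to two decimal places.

Unemployment rate ≈ 5.69%; labor force participation rate ≈ 70.98%.

Employed = 24.20 + 131.41 + 4.35 = 159.96 million (anyone who worked, including part-time for economic reasons, counts as employed).
Unemployed = 1.70 + 7.95 = 9.65 million (jobless and actively searching, or on temporary layoff).
Labor force = 159.96 + 9.65 = 169.61 million.
Not in labor force = 48.57 + 1.54 + 15.53 + 3.71 = 69.35 million (those not working and not actively searching are outside the labor force — including those who want a job but have given up searching).
Civilian working-age population = 169.61 + 69.35 = 238.96 million.
Unemployment rate = 9.65 / 169.61 = 5.69%.
Labor force participation rate = 169.61 / 238.96 = 70.98%.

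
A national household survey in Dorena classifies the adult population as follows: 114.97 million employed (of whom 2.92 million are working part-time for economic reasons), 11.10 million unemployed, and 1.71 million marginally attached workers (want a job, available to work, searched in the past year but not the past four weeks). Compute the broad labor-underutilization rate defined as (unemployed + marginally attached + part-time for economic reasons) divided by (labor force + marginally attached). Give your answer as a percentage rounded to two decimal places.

Broad underutilization rate ≈ 12.31%.

Labor force = 114.97 + 11.10 = 126.07 million.
Numerator = 11.10 + 1.71 + 2.92 = 15.73 million.
Denominator = 126.07 + 1.71 = 127.78 million.
Broad rate = 15.73 / 127.78 = 12.31%.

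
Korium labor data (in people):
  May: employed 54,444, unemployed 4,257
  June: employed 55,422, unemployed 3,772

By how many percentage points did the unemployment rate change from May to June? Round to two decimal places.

The unemployment rate changed by −0.88 percentage points.

May: labor force = 54,444 + 4,257 = 58,701; u = 4,257/58,701 = 7.25%.
June: labor force = 55,422 + 3,772 = 59,194; u = 3,772/59,194 = 6.37%.
Change = 6.37% − 7.25% = −0.88 pp.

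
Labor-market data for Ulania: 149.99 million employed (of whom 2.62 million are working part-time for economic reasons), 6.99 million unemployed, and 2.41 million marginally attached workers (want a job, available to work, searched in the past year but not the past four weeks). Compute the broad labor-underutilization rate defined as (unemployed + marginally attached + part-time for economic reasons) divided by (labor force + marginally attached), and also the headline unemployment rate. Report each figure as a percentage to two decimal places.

Broad underutilization rate ≈ 7.54%; headline unemployment rate ≈ 4.45%.

Labor force = 149.99 + 6.99 = 156.98 million.
Numerator = 6.99 + 2.41 + 2.62 = 12.02 million.
Denominator = 156.98 + 2.41 = 159.39 million.
Broad rate = 12.02 / 159.39 = 7.54%.
Headline unemployment rate = 6.99 / 156.98 = 4.45%.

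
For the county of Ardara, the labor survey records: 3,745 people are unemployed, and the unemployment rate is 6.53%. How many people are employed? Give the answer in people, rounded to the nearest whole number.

About 53,606 are employed.

Labor force = U / u = 3,745 / 0.0653 ≈ 57,351.
Employed = labor force − unemployed = 57,351 − 3,745 = 53,606.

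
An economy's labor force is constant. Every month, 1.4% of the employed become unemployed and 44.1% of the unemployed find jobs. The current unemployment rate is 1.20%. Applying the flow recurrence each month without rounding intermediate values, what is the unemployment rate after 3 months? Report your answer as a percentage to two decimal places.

With a fixed labor force, u_{t+1} = u_t + s·(1−u_t) − f·u_t = u_t·(1−s−f) + s.
Here 1−s−f = 0.545 and s = 0.014.
u_1 = 0.012000 × 0.545 + 0.014 = 0.020540.
u_2 = 0.020540 × 0.545 + 0.014 = 0.025194.
u_3 = 0.025194 × 0.545 + 0.014 = 0.027731.

Unemployment rate after three months ≈ 2.77%.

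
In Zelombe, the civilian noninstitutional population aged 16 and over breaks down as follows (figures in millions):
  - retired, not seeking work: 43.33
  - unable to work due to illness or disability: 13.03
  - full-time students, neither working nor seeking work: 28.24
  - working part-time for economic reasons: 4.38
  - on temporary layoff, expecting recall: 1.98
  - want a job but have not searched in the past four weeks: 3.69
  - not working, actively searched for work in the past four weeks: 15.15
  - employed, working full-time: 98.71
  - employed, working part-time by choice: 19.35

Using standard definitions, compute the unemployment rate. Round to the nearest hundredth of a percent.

Employed = 4.38 + 98.71 + 19.35 = 122.44 million (anyone who worked, including part-time for economic reasons, counts as employed).
Unemployed = 1.98 + 15.15 = 17.13 million (jobless and actively searching, or on temporary layoff).
Labor force = 122.44 + 17.13 = 139.57 million.
Unemployment rate = 17.13 / 139.57 = 12.27%.

Unemployment rate ≈ 12.27%.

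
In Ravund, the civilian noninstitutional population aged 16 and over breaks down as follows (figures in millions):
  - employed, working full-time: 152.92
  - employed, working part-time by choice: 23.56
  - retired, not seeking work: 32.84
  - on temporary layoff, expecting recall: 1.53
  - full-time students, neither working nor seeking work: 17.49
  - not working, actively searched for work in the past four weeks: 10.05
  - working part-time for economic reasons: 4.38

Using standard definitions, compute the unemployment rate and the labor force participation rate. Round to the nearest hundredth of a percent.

Unemployment rate ≈ 6.02%; labor force participation rate ≈ 79.27%.

Employed = 152.92 + 23.56 + 4.38 = 180.86 million (anyone who worked, including part-time for economic reasons, counts as employed).
Unemployed = 1.53 + 10.05 = 11.58 million (jobless and actively searching, or on temporary layoff).
Labor force = 180.86 + 11.58 = 192.44 million.
Not in labor force = 32.84 + 17.49 = 50.33 million (those not working and not actively searching are outside the labor force).
Civilian working-age population = 192.44 + 50.33 = 242.77 million.
Unemployment rate = 11.58 / 192.44 = 6.02%.
Labor force participation rate = 192.44 / 242.77 = 79.27%.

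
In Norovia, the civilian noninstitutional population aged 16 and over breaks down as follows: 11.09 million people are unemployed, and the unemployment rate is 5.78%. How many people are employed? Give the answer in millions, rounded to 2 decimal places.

Labor force = U / u = 11.09 / 0.0578 ≈ 191.87 million.
Employed = labor force − unemployed = 191.87 − 11.09 = 180.78 million.

About 180.78 million are employed.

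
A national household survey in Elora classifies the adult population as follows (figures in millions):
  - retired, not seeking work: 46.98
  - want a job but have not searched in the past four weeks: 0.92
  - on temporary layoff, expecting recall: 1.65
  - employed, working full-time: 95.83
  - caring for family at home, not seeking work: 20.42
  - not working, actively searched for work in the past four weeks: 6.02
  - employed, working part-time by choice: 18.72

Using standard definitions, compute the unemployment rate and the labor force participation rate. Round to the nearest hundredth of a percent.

Unemployment rate ≈ 6.28%; labor force participation rate ≈ 64.14%.

Employed = 95.83 + 18.72 = 114.55 million.
Unemployed = 1.65 + 6.02 = 7.67 million (jobless and actively searching, or on temporary layoff).
Labor force = 114.55 + 7.67 = 122.22 million.
Not in labor force = 46.98 + 0.92 + 20.42 = 68.32 million (those not working and not actively searching are outside the labor force — including those who want a job but have given up searching).
Civilian working-age population = 122.22 + 68.32 = 190.54 million.
Unemployment rate = 7.67 / 122.22 = 6.28%.
Labor force participation rate = 122.22 / 190.54 = 64.14%.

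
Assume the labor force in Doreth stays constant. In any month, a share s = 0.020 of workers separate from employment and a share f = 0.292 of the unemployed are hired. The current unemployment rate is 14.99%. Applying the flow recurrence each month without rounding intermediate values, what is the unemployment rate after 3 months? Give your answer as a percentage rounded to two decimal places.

Unemployment rate after three months ≈ 9.20%.

With a fixed labor force, u_{t+1} = u_t + s·(1−u_t) − f·u_t = u_t·(1−s−f) + s.
Here 1−s−f = 0.688 and s = 0.020.
u_1 = 0.149900 × 0.688 + 0.020 = 0.123131.
u_2 = 0.123131 × 0.688 + 0.020 = 0.104714.
u_3 = 0.104714 × 0.688 + 0.020 = 0.092043.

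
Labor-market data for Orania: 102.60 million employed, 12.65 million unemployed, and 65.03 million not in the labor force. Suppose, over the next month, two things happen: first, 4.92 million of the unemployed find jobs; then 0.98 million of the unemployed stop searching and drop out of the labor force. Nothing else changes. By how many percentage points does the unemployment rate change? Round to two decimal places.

The unemployment rate changes by −5.07 percentage points.

Initially, labor force = 102.60 + 12.65 = 115.25 million, so u = 12.65/115.25 = 10.98%.
After the first change, unemployed falls and employed rises by 4.92; labor force unchanged → E = 107.52, U = 7.73, labor force = 115.25 million.
After the second change, unemployed and labor force both fall by 0.98 → E = 107.52, U = 6.75, labor force = 114.27 million.
New unemployment rate = 6.75 / 114.27 = 5.91%.
Change = 5.91% − 10.98% = −5.07 percentage points.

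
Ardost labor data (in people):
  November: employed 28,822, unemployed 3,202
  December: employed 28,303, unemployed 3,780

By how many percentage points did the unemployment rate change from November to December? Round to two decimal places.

The unemployment rate changed by +1.78 percentage points.

November: labor force = 28,822 + 3,202 = 32,024; u = 3,202/32,024 = 10.00%.
December: labor force = 28,303 + 3,780 = 32,083; u = 3,780/32,083 = 11.78%.
Change = 11.78% − 10.00% = +1.78 pp.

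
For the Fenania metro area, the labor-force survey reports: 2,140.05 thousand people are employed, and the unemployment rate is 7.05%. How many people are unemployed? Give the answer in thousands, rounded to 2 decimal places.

About 162.32 thousand are unemployed.

Let U be the number unemployed. The labor force is E + U, and U/(E+U) = 0.0705.
So U = 0.0705 × 2,140.05 / (1 − 0.0705) = 150.8735 / 0.9295 ≈ 162.32 thousand.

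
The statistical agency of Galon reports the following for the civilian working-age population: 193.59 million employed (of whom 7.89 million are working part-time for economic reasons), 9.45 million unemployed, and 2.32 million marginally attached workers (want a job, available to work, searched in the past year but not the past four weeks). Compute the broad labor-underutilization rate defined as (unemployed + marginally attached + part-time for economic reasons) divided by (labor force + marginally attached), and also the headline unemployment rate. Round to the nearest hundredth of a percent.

Broad underutilization rate ≈ 9.57%; headline unemployment rate ≈ 4.65%.

Labor force = 193.59 + 9.45 = 203.04 million.
Numerator = 9.45 + 2.32 + 7.89 = 19.66 million.
Denominator = 203.04 + 2.32 = 205.36 million.
Broad rate = 19.66 / 205.36 = 9.57%.
Headline unemployment rate = 9.45 / 203.04 = 4.65%.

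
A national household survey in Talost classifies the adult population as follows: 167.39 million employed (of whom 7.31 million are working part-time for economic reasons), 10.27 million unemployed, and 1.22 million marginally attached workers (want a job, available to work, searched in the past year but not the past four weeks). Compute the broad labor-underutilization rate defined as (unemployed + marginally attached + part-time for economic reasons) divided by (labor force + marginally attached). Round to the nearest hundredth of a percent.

Broad underutilization rate ≈ 10.51%.

Labor force = 167.39 + 10.27 = 177.66 million.
Numerator = 10.27 + 1.22 + 7.31 = 18.80 million.
Denominator = 177.66 + 1.22 = 178.88 million.
Broad rate = 18.80 / 178.88 = 10.51%.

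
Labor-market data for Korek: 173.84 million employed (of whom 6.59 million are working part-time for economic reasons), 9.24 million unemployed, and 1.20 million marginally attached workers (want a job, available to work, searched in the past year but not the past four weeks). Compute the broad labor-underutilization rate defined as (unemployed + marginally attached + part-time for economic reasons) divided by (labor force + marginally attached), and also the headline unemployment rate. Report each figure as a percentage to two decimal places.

Labor force = 173.84 + 9.24 = 183.08 million.
Numerator = 9.24 + 1.20 + 6.59 = 17.03 million.
Denominator = 183.08 + 1.20 = 184.28 million.
Broad rate = 17.03 / 184.28 = 9.24%.
Headline unemployment rate = 9.24 / 183.08 = 5.05%.

Broad underutilization rate ≈ 9.24%; headline unemployment rate ≈ 5.05%.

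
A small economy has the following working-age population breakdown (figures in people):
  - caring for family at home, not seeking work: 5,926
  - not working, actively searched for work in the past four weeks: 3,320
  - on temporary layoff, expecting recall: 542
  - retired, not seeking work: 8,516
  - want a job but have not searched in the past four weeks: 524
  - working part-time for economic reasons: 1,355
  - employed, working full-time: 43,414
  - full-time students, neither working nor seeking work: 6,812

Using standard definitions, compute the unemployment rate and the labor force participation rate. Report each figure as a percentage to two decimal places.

Unemployment rate ≈ 7.94%; labor force participation rate ≈ 69.07%.

Employed = 1,355 + 43,414 = 44,769 (anyone who worked, including part-time for economic reasons, counts as employed).
Unemployed = 3,320 + 542 = 3,862 (jobless and actively searching, or on temporary layoff).
Labor force = 44,769 + 3,862 = 48,631.
Not in labor force = 5,926 + 8,516 + 524 + 6,812 = 21,778 (those not working and not actively searching are outside the labor force — including those who want a job but have given up searching).
Civilian working-age population = 48,631 + 21,778 = 70,409.
Unemployment rate = 3,862 / 48,631 = 7.94%.
Labor force participation rate = 48,631 / 70,409 = 69.07%.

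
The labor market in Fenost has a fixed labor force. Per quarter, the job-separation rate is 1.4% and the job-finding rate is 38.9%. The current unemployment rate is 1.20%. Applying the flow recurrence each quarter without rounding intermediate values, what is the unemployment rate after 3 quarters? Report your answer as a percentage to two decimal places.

Unemployment rate after three quarters ≈ 2.99%.

With a fixed labor force, u_{t+1} = u_t + s·(1−u_t) − f·u_t = u_t·(1−s−f) + s.
Here 1−s−f = 0.597 and s = 0.014.
u_1 = 0.012000 × 0.597 + 0.014 = 0.021164.
u_2 = 0.021164 × 0.597 + 0.014 = 0.026635.
u_3 = 0.026635 × 0.597 + 0.014 = 0.029901.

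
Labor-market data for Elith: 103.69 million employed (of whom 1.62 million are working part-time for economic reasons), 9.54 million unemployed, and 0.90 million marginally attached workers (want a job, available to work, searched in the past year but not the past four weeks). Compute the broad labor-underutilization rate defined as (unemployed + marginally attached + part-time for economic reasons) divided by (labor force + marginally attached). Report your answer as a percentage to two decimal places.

Labor force = 103.69 + 9.54 = 113.23 million.
Numerator = 9.54 + 0.90 + 1.62 = 12.06 million.
Denominator = 113.23 + 0.90 = 114.13 million.
Broad rate = 12.06 / 114.13 = 10.57%.

Broad underutilization rate ≈ 10.57%.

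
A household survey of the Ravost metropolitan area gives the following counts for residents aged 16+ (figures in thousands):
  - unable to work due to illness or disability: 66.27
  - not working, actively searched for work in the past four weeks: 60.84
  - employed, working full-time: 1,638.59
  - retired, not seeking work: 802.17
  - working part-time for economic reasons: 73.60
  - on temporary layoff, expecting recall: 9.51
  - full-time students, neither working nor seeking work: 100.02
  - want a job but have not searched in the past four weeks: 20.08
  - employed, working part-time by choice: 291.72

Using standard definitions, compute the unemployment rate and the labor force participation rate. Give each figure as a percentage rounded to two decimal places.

Unemployment rate ≈ 3.39%; labor force participation rate ≈ 67.72%.

Employed = 1,638.59 + 73.60 + 291.72 = 2,003.91 thousand (anyone who worked, including part-time for economic reasons, counts as employed).
Unemployed = 60.84 + 9.51 = 70.35 thousand (jobless and actively searching, or on temporary layoff).
Labor force = 2,003.91 + 70.35 = 2,074.26 thousand.
Not in labor force = 66.27 + 802.17 + 100.02 + 20.08 = 988.54 thousand (those not working and not actively searching are outside the labor force — including those who want a job but have given up searching).
Civilian working-age population = 2,074.26 + 988.54 = 3,062.80 thousand.
Unemployment rate = 70.35 / 2,074.26 = 3.39%.
Labor force participation rate = 2,074.26 / 3,062.80 = 67.72%.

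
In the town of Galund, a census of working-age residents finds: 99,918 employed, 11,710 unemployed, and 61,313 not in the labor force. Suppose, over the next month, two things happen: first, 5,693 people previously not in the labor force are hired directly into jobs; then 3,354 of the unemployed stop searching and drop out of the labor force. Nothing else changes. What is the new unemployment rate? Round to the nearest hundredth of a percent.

Initially, labor force = 99,918 + 11,710 = 111,628, so u = 11,710/111,628 = 10.49%.
After the first change, employed and labor force both rise by 5,693; unemployed unchanged → E = 105,611, U = 11,710, labor force = 117,321.
After the second change, unemployed and labor force both fall by 3,354 → E = 105,611, U = 8,356, labor force = 113,967.
New unemployment rate = 8,356 / 113,967 = 7.33%.

New unemployment rate ≈ 7.33%.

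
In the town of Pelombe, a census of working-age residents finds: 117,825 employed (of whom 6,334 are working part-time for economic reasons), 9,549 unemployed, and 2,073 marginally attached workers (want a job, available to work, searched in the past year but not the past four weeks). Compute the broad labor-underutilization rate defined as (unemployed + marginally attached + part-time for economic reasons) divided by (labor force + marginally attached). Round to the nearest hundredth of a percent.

Broad underutilization rate ≈ 13.87%.

Labor force = 117,825 + 9,549 = 127,374.
Numerator = 9,549 + 2,073 + 6,334 = 17,956.
Denominator = 127,374 + 2,073 = 129,447.
Broad rate = 17,956 / 129,447 = 13.87%.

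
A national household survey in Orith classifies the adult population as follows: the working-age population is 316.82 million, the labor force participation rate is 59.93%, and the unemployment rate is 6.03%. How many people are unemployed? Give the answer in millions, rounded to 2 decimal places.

About 11.45 million are unemployed.

Labor force = 0.5993 × 316.82 = 189.87 million.
Unemployed = 0.0603 × 189.87 ≈ 11.45 million.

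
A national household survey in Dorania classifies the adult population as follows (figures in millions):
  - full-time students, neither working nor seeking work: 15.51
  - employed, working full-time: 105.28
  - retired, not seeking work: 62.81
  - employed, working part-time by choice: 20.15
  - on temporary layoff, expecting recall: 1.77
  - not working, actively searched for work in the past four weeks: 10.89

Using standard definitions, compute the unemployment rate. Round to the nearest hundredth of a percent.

Unemployment rate ≈ 9.17%.

Employed = 105.28 + 20.15 = 125.43 million.
Unemployed = 1.77 + 10.89 = 12.66 million (jobless and actively searching, or on temporary layoff).
Labor force = 125.43 + 12.66 = 138.09 million.
Unemployment rate = 12.66 / 138.09 = 9.17%.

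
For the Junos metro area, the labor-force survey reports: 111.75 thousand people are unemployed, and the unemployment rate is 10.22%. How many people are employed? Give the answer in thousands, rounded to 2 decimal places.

About 981.69 thousand are employed.

Labor force = U / u = 111.75 / 0.1022 ≈ 1,093.44 thousand.
Employed = labor force − unemployed = 1,093.44 − 111.75 = 981.69 thousand.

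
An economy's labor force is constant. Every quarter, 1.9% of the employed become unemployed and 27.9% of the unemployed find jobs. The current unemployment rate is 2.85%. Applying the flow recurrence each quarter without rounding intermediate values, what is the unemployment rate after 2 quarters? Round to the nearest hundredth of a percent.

With a fixed labor force, u_{t+1} = u_t + s·(1−u_t) − f·u_t = u_t·(1−s−f) + s.
Here 1−s−f = 0.702 and s = 0.019.
u_1 = 0.028500 × 0.702 + 0.019 = 0.039007.
u_2 = 0.039007 × 0.702 + 0.019 = 0.046383.

Unemployment rate after two quarters ≈ 4.64%.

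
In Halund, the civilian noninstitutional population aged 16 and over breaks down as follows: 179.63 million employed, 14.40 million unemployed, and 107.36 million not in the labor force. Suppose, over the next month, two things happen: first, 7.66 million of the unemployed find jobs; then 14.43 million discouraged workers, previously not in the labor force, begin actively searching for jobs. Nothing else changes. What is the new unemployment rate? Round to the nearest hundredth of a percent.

New unemployment rate ≈ 10.16%.

Initially, labor force = 179.63 + 14.40 = 194.03 million, so u = 14.40/194.03 = 7.42%.
After the first change, unemployed falls and employed rises by 7.66; labor force unchanged → E = 187.29, U = 6.74, labor force = 194.03 million.
After the second change, unemployed and labor force both rise by 14.43 → E = 187.29, U = 21.17, labor force = 208.46 million.
New unemployment rate = 21.17 / 208.46 = 10.16%.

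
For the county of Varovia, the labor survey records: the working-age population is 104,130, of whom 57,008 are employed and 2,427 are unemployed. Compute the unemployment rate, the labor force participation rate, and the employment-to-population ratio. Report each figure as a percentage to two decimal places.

Labor force = employed + unemployed = 57,008 + 2,427 = 59,435.
Unemployment rate = 2,427 / 59,435 = 4.08%.
Labor force participation rate = 59,435 / 104,130 = 57.08%.
Employment-population ratio = 57,008 / 104,130 = 54.75%.

Unemployment rate ≈ 4.08%; labor force participation rate ≈ 57.08%; employment-population ratio ≈ 54.75%.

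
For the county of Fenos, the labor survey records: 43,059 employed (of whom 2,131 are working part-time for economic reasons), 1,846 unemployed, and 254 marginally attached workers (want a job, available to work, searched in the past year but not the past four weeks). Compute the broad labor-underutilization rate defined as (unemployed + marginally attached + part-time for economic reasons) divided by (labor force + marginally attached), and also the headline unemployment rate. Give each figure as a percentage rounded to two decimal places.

Labor force = 43,059 + 1,846 = 44,905.
Numerator = 1,846 + 254 + 2,131 = 4,231.
Denominator = 44,905 + 254 = 45,159.
Broad rate = 4,231 / 45,159 = 9.37%.
Headline unemployment rate = 1,846 / 44,905 = 4.11%.

Broad underutilization rate ≈ 9.37%; headline unemployment rate ≈ 4.11%.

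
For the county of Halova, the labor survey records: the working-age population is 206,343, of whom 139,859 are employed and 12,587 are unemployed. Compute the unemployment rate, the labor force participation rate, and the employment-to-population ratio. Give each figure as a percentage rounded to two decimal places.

Labor force = employed + unemployed = 139,859 + 12,587 = 152,446.
Unemployment rate = 12,587 / 152,446 = 8.26%.
Labor force participation rate = 152,446 / 206,343 = 73.88%.
Employment-population ratio = 139,859 / 206,343 = 67.78%.

Unemployment rate ≈ 8.26%; labor force participation rate ≈ 73.88%; employment-population ratio ≈ 67.78%.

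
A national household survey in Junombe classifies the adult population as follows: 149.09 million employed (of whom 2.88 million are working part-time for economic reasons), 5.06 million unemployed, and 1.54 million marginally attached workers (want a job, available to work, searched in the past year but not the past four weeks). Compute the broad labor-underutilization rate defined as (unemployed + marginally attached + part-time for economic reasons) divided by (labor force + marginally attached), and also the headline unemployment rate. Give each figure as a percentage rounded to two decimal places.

Broad underutilization rate ≈ 6.09%; headline unemployment rate ≈ 3.28%.

Labor force = 149.09 + 5.06 = 154.15 million.
Numerator = 5.06 + 1.54 + 2.88 = 9.48 million.
Denominator = 154.15 + 1.54 = 155.69 million.
Broad rate = 9.48 / 155.69 = 6.09%.
Headline unemployment rate = 5.06 / 154.15 = 3.28%.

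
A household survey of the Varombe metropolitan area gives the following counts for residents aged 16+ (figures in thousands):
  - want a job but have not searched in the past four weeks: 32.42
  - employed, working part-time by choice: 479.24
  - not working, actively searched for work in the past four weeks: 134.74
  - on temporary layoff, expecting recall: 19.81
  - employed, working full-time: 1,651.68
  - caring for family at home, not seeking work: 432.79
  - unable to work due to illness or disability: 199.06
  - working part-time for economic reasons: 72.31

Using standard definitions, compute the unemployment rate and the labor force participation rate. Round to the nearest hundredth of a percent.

Employed = 479.24 + 1,651.68 + 72.31 = 2,203.23 thousand (anyone who worked, including part-time for economic reasons, counts as employed).
Unemployed = 134.74 + 19.81 = 154.55 thousand (jobless and actively searching, or on temporary layoff).
Labor force = 2,203.23 + 154.55 = 2,357.78 thousand.
Not in labor force = 32.42 + 432.79 + 199.06 = 664.27 thousand (those not working and not actively searching are outside the labor force — including those who want a job but have given up searching).
Civilian working-age population = 2,357.78 + 664.27 = 3,022.05 thousand.
Unemployment rate = 154.55 / 2,357.78 = 6.55%.
Labor force participation rate = 2,357.78 / 3,022.05 = 78.02%.

Unemployment rate ≈ 6.55%; labor force participation rate ≈ 78.02%.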